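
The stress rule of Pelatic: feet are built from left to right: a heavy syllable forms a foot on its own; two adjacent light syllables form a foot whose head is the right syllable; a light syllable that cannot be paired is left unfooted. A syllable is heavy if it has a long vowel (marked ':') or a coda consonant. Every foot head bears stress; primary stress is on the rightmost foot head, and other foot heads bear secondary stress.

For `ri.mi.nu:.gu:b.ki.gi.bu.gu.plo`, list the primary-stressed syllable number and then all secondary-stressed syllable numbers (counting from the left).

primary 8, secondary 2, 3, 4, 6

Weights: 1 ri L, 2 mi L, 3 nu: H, 4 gu:b H, 5 ki L, 6 gi L, 7 bu L, 8 gu L, 9 plo L.
Parse left to right (heavy = foot alone; LL = one foot; stranded L unfooted): (ri.ˈmi) (ˈnu:) (ˈgu:b) (ki.ˈgi) (bu.ˈgu) plo.
Foot heads: 2, 3, 4, 6, 8.
Primary stress on the rightmost head = syllable 8.
Secondary stress on 2, 3, 4, 6: ri.ˌmi.ˌnu:.ˌgu:b.ki.ˌgi.bu.ˈgu.plo.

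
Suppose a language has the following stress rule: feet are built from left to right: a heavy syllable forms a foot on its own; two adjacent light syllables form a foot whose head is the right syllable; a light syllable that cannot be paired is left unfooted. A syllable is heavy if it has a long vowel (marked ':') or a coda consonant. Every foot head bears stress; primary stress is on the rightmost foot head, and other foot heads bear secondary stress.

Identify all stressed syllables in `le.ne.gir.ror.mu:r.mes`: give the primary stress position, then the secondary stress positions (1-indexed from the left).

Weights: 1 le L, 2 ne L, 3 gir H, 4 ror H, 5 mu:r H, 6 mes H.
Parse left to right (heavy = foot alone; LL = one foot; stranded L unfooted): (le.ˈne) (ˈgir) (ˈror) (ˈmu:r) (ˈmes).
Foot heads: 2, 3, 4, 5, 6.
Primary stress on the rightmost head = syllable 6.
Secondary stress on 2, 3, 4, 5: le.ˌne.ˌgir.ˌror.ˌmu:r.ˈmes.

primary 6, secondary 2, 3, 4, 5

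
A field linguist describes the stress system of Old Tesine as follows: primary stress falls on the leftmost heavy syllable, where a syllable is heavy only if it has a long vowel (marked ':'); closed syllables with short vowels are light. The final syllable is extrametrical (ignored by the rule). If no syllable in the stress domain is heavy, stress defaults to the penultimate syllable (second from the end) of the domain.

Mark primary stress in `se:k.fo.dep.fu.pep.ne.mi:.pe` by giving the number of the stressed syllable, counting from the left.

1

The final syllable (8, pe) is extrametrical; the stress domain is syllables 1–7.
Weights: 1 se:k H, 2 fo L, 3 dep L, 4 fu L, 5 pep L, 6 ne L, 7 mi: H.
Heavy syllables in the domain: 1, 7. The leftmost is syllable 1 (se:k).
Primary stress: syllable 1 → ˈse:k.fo.dep.fu.pep.ne.mi:.pe.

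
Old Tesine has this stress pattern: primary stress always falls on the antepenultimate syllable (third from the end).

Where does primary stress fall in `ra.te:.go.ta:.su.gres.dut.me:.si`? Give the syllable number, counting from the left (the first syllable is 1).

The word has 9 syllables; the antepenultimate syllable (third from the end) is syllable 7 (dut).
Primary stress: syllable 7 → ra.te:.go.ta:.su.gres.ˈdut.me:.si.

7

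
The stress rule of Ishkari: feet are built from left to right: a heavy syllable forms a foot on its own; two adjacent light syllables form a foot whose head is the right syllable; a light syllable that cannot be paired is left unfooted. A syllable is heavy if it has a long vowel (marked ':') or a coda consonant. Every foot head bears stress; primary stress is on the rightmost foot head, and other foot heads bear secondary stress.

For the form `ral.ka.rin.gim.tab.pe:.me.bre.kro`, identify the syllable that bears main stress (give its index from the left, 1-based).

8

Weights: 1 ral H, 2 ka L, 3 rin H, 4 gim H, 5 tab H, 6 pe: H, 7 me L, 8 bre L, 9 kro L.
Parse left to right (heavy = foot alone; LL = one foot; stranded L unfooted): (ˈral) ka (ˈrin) (ˈgim) (ˈtab) (ˈpe:) (me.ˈbre) kro.
Foot heads: 1, 3, 4, 5, 6, 8.
Primary stress on the rightmost head = syllable 8.
Primary stress: syllable 8 → ral.ka.rin.gim.tab.pe:.me.ˈbre.kro.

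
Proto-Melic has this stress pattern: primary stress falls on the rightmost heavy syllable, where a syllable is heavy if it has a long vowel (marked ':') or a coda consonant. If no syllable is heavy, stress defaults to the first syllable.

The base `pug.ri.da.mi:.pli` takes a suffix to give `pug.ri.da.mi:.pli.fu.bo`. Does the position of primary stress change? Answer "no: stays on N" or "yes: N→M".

no: stays on 4

Base `pug.ri.da.mi:.pli` (5 syllables):
  Weights: 1 pug H, 2 ri L, 3 da L, 4 mi: H, 5 pli L.
  Heavy syllables in the domain: 1, 4. The rightmost is syllable 4 (mi:).
  → primary stress on syllable 4.
Suffixed `pug.ri.da.mi:.pli.fu.bo` (7 syllables):
  Weights: 1 pug H, 2 ri L, 3 da L, 4 mi: H, 5 pli L, 6 fu L, 7 bo L.
  Heavy syllables in the domain: 1, 4. The rightmost is syllable 4 (mi:).
  → primary stress on syllable 4.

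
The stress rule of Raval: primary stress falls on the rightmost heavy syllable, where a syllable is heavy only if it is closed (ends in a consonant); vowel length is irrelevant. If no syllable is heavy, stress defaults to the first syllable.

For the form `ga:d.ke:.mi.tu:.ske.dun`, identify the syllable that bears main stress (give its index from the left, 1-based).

6

Weights: 1 ga:d H, 2 ke: L, 3 mi L, 4 tu: L, 5 ske L, 6 dun H.
Heavy syllables in the domain: 1, 6. The rightmost is syllable 6 (dun).
Primary stress: syllable 6 → ga:d.ke:.mi.tu:.ske.ˈdun.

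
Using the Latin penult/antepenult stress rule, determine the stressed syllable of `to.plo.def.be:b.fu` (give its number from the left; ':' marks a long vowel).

Classical Latin: stress the penult if heavy (long vowel or closed), else the antepenult.
Weights: 3 def H, 4 be:b H, 5 fu L.
The penult (syllable 4, be:b) is heavy, so it takes stress.
Stress on syllable 4: to.plo.def.ˈbe:b.fu.

4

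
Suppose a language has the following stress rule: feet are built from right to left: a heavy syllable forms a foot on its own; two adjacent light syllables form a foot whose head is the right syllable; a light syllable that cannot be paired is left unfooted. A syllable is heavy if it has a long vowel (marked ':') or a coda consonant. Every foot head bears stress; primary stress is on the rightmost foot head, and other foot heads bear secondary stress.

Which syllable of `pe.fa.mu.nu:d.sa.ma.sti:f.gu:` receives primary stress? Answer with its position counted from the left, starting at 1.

Weights: 1 pe L, 2 fa L, 3 mu L, 4 nu:d H, 5 sa L, 6 ma L, 7 sti:f H, 8 gu: H.
Parse right to left (heavy = foot alone; LL = one foot; stranded L unfooted): pe (fa.ˈmu) (ˈnu:d) (sa.ˈma) (ˈsti:f) (ˈgu:).
Foot heads: 3, 4, 6, 7, 8.
Primary stress on the rightmost head = syllable 8.
Primary stress: syllable 8 → pe.fa.mu.nu:d.sa.ma.sti:f.ˈgu:.

8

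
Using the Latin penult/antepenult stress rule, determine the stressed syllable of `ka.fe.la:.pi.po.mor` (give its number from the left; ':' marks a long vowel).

4

Classical Latin: stress the penult if heavy (long vowel or closed), else the antepenult.
Weights: 4 pi L, 5 po L, 6 mor H.
The penult (syllable 5, po) is light, so stress falls on the antepenult (syllable 4, pi).
Stress on syllable 4: ka.fe.la:.ˈpi.po.mor.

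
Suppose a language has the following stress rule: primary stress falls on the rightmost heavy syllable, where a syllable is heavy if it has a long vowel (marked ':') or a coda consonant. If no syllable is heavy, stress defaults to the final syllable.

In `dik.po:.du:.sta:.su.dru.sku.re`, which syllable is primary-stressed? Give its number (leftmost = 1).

Weights: 1 dik H, 2 po: H, 3 du: H, 4 sta: H, 5 su L, 6 dru L, 7 sku L, 8 re L.
Heavy syllables in the domain: 1, 2, 3, 4. The rightmost is syllable 4 (sta:).
Primary stress: syllable 4 → dik.po:.du:.ˈsta:.su.dru.sku.re.

4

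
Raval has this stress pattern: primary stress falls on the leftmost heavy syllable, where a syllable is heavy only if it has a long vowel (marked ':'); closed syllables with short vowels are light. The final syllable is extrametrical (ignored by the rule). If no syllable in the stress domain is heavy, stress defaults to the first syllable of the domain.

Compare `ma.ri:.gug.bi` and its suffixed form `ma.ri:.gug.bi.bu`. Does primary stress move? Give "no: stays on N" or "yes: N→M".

no: stays on 2

Base `ma.ri:.gug.bi` (4 syllables):
  The final syllable (4, bi) is extrametrical; the stress domain is syllables 1–3.
  Weights: 1 ma L, 2 ri: H, 3 gug L.
  Heavy syllables in the domain: 2. The leftmost is syllable 2 (ri:).
  → primary stress on syllable 2.
Suffixed `ma.ri:.gug.bi.bu` (5 syllables):
  The final syllable (5, bu) is extrametrical; the stress domain is syllables 1–4.
  Weights: 1 ma L, 2 ri: H, 3 gug L, 4 bi L.
  Heavy syllables in the domain: 2. The leftmost is syllable 2 (ri:).
  → primary stress on syllable 2.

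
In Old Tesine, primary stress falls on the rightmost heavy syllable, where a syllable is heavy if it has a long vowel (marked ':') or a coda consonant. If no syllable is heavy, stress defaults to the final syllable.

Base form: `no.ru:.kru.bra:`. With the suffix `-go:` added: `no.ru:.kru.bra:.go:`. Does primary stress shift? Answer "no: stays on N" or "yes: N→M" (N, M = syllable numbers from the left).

yes: 4→5

Base `no.ru:.kru.bra:` (4 syllables):
  Weights: 1 no L, 2 ru: H, 3 kru L, 4 bra: H.
  Heavy syllables in the domain: 2, 4. The rightmost is syllable 4 (bra:).
  → primary stress on syllable 4.
Suffixed `no.ru:.kru.bra:.go:` (5 syllables):
  Weights: 1 no L, 2 ru: H, 3 kru L, 4 bra: H, 5 go: H.
  Heavy syllables in the domain: 2, 4, 5. The rightmost is syllable 5 (go:).
  → primary stress on syllable 5.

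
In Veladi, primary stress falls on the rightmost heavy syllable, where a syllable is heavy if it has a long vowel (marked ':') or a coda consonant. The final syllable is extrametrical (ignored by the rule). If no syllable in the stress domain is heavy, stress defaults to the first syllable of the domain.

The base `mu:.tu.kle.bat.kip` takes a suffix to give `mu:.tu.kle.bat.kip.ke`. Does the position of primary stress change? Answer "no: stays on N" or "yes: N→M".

yes: 4→5

Base `mu:.tu.kle.bat.kip` (5 syllables):
  The final syllable (5, kip) is extrametrical; the stress domain is syllables 1–4.
  Weights: 1 mu: H, 2 tu L, 3 kle L, 4 bat H.
  Heavy syllables in the domain: 1, 4. The rightmost is syllable 4 (bat).
  → primary stress on syllable 4.
Suffixed `mu:.tu.kle.bat.kip.ke` (6 syllables):
  The final syllable (6, ke) is extrametrical; the stress domain is syllables 1–5.
  Weights: 1 mu: H, 2 tu L, 3 kle L, 4 bat H, 5 kip H.
  Heavy syllables in the domain: 1, 4, 5. The rightmost is syllable 5 (kip).
  → primary stress on syllable 5.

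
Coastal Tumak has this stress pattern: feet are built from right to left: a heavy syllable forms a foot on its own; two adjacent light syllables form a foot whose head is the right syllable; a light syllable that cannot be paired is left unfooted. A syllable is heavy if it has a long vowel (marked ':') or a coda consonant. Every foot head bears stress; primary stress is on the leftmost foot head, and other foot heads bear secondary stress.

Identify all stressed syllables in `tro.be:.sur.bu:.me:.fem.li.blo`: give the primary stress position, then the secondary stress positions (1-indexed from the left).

Weights: 1 tro L, 2 be: H, 3 sur H, 4 bu: H, 5 me: H, 6 fem H, 7 li L, 8 blo L.
Parse right to left (heavy = foot alone; LL = one foot; stranded L unfooted): tro (ˈbe:) (ˈsur) (ˈbu:) (ˈme:) (ˈfem) (li.ˈblo).
Foot heads: 2, 3, 4, 5, 6, 8.
Primary stress on the leftmost head = syllable 2.
Secondary stress on 3, 4, 5, 6, 8: tro.ˈbe:.ˌsur.ˌbu:.ˌme:.ˌfem.li.ˌblo.

primary 2, secondary 3, 4, 5, 6, 8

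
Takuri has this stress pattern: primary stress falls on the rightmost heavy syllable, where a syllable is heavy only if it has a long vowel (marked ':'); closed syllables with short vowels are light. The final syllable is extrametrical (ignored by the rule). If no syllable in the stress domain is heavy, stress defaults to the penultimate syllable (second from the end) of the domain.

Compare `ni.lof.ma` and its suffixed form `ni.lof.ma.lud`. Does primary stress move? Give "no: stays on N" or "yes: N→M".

yes: 1→2

Base `ni.lof.ma` (3 syllables):
  The final syllable (3, ma) is extrametrical; the stress domain is syllables 1–2.
  Weights: 1 ni L, 2 lof L.
  No heavy syllable in the domain; default to the penultimate syllable (second from the end) of the domain = syllable 1.
  → primary stress on syllable 1.
Suffixed `ni.lof.ma.lud` (4 syllables):
  The final syllable (4, lud) is extrametrical; the stress domain is syllables 1–3.
  Weights: 1 ni L, 2 lof L, 3 ma L.
  No heavy syllable in the domain; default to the penultimate syllable (second from the end) of the domain = syllable 2.
  → primary stress on syllable 2.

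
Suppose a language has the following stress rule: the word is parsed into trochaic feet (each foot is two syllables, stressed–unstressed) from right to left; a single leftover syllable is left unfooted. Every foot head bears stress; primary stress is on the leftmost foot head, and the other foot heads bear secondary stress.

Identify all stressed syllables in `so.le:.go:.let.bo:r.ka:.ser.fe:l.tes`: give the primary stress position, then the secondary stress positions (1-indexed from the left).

Parse right to left into trochaic (ˈσσ) feet: so (ˈle:.go:) (ˈlet.bo:r) (ˈka:.ser) (ˈfe:l.tes). Syllable 1 is left unfooted.
Foot heads (stressed positions): 2, 4, 6, 8.
End Rule Leftmost: primary stress on the leftmost head = syllable 2.
Secondary stress on 4, 6, 8: so.ˈle:.go:.ˌlet.bo:r.ˌka:.ser.ˌfe:l.tes.

primary 2, secondary 4, 6, 8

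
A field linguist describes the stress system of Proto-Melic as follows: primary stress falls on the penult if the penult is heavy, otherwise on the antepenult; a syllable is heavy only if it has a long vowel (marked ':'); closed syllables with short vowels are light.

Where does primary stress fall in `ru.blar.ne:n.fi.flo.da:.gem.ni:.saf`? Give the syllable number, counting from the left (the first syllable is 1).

8

Weights: 7 gem L, 8 ni: H, 9 saf L.
The penult (syllable 8, ni:) is heavy, so it takes stress.
Primary stress: syllable 8 → ru.blar.ne:n.fi.flo.da:.gem.ˈni:.saf.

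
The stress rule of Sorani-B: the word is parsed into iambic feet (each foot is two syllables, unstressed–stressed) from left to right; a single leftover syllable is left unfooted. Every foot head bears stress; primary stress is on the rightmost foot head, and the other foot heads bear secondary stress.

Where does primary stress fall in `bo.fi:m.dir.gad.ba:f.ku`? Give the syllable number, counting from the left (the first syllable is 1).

Parse left to right into iambic (σˈσ) feet: (bo.ˈfi:m) (dir.ˈgad) (ba:f.ˈku).
Foot heads (stressed positions): 2, 4, 6.
End Rule Rightmost: primary stress on the rightmost head = syllable 6.
Primary stress: syllable 6 → bo.fi:m.dir.gad.ba:f.ˈku.

6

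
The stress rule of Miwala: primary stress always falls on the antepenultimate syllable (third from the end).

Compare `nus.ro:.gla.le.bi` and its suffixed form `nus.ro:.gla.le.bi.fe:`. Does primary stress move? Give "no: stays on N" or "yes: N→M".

Base `nus.ro:.gla.le.bi` (5 syllables):
  The word has 5 syllables; the antepenultimate syllable (third from the end) is syllable 3 (gla).
  → primary stress on syllable 3.
Suffixed `nus.ro:.gla.le.bi.fe:` (6 syllables):
  The word has 6 syllables; the antepenultimate syllable (third from the end) is syllable 4 (le).
  → primary stress on syllable 4.

yes: 3→4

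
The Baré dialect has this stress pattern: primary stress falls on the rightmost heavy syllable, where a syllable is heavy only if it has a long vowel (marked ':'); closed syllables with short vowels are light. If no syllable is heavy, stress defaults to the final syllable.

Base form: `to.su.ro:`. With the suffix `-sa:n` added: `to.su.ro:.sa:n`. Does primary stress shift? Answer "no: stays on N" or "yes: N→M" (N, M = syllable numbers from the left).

yes: 3→4

Base `to.su.ro:` (3 syllables):
  Weights: 1 to L, 2 su L, 3 ro: H.
  Heavy syllables in the domain: 3. The rightmost is syllable 3 (ro:).
  → primary stress on syllable 3.
Suffixed `to.su.ro:.sa:n` (4 syllables):
  Weights: 1 to L, 2 su L, 3 ro: H, 4 sa:n H.
  Heavy syllables in the domain: 3, 4. The rightmost is syllable 4 (sa:n).
  → primary stress on syllable 4.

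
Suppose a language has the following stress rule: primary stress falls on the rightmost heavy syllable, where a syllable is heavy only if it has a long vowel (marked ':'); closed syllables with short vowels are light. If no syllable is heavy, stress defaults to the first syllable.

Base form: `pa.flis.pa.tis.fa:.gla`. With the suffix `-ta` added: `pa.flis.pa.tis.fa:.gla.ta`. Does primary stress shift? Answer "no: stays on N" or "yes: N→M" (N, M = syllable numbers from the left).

Base `pa.flis.pa.tis.fa:.gla` (6 syllables):
  Weights: 1 pa L, 2 flis L, 3 pa L, 4 tis L, 5 fa: H, 6 gla L.
  Heavy syllables in the domain: 5. The rightmost is syllable 5 (fa:).
  → primary stress on syllable 5.
Suffixed `pa.flis.pa.tis.fa:.gla.ta` (7 syllables):
  Weights: 1 pa L, 2 flis L, 3 pa L, 4 tis L, 5 fa: H, 6 gla L, 7 ta L.
  Heavy syllables in the domain: 5. The rightmost is syllable 5 (fa:).
  → primary stress on syllable 5.

no: stays on 5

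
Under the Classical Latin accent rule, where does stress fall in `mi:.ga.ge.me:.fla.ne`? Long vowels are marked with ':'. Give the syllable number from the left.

4

Classical Latin: stress the penult if heavy (long vowel or closed), else the antepenult.
Weights: 4 me: H, 5 fla L, 6 ne L.
The penult (syllable 5, fla) is light, so stress falls on the antepenult (syllable 4, me:).
Stress on syllable 4: mi:.ga.ge.ˈme:.fla.ne.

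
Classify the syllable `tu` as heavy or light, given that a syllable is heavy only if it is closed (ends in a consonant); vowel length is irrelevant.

light

`tu`: short vowel, open (no coda). Open (no coda) → light.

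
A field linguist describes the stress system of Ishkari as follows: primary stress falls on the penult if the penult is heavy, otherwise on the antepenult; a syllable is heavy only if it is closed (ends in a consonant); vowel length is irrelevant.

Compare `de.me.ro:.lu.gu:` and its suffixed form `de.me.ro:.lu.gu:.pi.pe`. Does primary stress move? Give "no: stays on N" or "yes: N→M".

yes: 3→5

Base `de.me.ro:.lu.gu:` (5 syllables):
  Weights: 3 ro: L, 4 lu L, 5 gu: L.
  The penult (syllable 4, lu) is light, so stress falls on the antepenult (syllable 3, ro:).
  → primary stress on syllable 3.
Suffixed `de.me.ro:.lu.gu:.pi.pe` (7 syllables):
  Weights: 5 gu: L, 6 pi L, 7 pe L.
  The penult (syllable 6, pi) is light, so stress falls on the antepenult (syllable 5, gu:).
  → primary stress on syllable 5.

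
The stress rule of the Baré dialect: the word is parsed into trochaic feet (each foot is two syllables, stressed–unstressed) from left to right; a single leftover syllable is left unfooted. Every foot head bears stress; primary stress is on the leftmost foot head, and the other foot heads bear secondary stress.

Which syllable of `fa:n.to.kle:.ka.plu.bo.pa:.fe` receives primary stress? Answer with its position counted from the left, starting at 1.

Parse left to right into trochaic (ˈσσ) feet: (ˈfa:n.to) (ˈkle:.ka) (ˈplu.bo) (ˈpa:.fe).
Foot heads (stressed positions): 1, 3, 5, 7.
End Rule Leftmost: primary stress on the leftmost head = syllable 1.
Primary stress: syllable 1 → ˈfa:n.to.kle:.ka.plu.bo.pa:.fe.

1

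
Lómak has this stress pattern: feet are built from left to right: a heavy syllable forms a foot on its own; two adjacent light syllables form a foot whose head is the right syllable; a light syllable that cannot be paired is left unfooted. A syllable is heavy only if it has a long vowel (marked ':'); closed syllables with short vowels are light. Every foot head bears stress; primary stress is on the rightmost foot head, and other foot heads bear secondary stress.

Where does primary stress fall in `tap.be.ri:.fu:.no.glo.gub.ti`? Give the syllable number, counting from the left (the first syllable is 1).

Weights: 1 tap L, 2 be L, 3 ri: H, 4 fu: H, 5 no L, 6 glo L, 7 gub L, 8 ti L.
Parse left to right (heavy = foot alone; LL = one foot; stranded L unfooted): (tap.ˈbe) (ˈri:) (ˈfu:) (no.ˈglo) (gub.ˈti).
Foot heads: 2, 3, 4, 6, 8.
Primary stress on the rightmost head = syllable 8.
Primary stress: syllable 8 → tap.be.ri:.fu:.no.glo.gub.ˈti.

8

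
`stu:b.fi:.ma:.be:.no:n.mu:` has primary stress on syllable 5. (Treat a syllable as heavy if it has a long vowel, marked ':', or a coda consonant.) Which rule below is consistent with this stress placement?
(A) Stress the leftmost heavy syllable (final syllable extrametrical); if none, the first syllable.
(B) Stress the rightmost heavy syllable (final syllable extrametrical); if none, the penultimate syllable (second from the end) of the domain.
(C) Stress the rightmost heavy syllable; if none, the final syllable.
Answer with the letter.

Rule A → syllable 1 (observed: 5).
Rule B → syllable 5 ✓.
Rule C → syllable 6 (observed: 5).

B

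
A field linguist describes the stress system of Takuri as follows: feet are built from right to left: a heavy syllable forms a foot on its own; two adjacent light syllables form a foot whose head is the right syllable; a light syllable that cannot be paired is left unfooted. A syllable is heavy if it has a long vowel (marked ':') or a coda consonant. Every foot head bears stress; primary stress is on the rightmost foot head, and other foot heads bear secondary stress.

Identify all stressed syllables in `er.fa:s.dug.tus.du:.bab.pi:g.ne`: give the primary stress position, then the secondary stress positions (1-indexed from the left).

primary 7, secondary 1, 2, 3, 4, 5, 6

Weights: 1 er H, 2 fa:s H, 3 dug H, 4 tus H, 5 du: H, 6 bab H, 7 pi:g H, 8 ne L.
Parse right to left (heavy = foot alone; LL = one foot; stranded L unfooted): (ˈer) (ˈfa:s) (ˈdug) (ˈtus) (ˈdu:) (ˈbab) (ˈpi:g) ne.
Foot heads: 1, 2, 3, 4, 5, 6, 7.
Primary stress on the rightmost head = syllable 7.
Secondary stress on 1, 2, 3, 4, 5, 6: ˌer.ˌfa:s.ˌdug.ˌtus.ˌdu:.ˌbab.ˈpi:g.ne.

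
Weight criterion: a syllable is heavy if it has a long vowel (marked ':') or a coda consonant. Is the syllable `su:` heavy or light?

`su:`: long vowel, open (no coda). Long vowel → heavy.

heavy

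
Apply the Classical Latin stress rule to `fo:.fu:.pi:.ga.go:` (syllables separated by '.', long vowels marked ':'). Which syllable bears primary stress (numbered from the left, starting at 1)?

3

Classical Latin: stress the penult if heavy (long vowel or closed), else the antepenult.
Weights: 3 pi: H, 4 ga L, 5 go: H.
The penult (syllable 4, ga) is light, so stress falls on the antepenult (syllable 3, pi:).
Stress on syllable 3: fo:.fu:.ˈpi:.ga.go:.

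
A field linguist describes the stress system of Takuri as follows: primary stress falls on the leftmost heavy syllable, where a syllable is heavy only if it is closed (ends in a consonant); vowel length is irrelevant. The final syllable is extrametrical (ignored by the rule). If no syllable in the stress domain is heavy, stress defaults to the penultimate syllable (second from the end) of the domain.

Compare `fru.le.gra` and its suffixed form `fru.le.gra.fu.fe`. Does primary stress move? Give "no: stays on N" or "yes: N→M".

Base `fru.le.gra` (3 syllables):
  The final syllable (3, gra) is extrametrical; the stress domain is syllables 1–2.
  Weights: 1 fru L, 2 le L.
  No heavy syllable in the domain; default to the penultimate syllable (second from the end) of the domain = syllable 1.
  → primary stress on syllable 1.
Suffixed `fru.le.gra.fu.fe` (5 syllables):
  The final syllable (5, fe) is extrametrical; the stress domain is syllables 1–4.
  Weights: 1 fru L, 2 le L, 3 gra L, 4 fu L.
  No heavy syllable in the domain; default to the penultimate syllable (second from the end) of the domain = syllable 3.
  → primary stress on syllable 3.

yes: 1→3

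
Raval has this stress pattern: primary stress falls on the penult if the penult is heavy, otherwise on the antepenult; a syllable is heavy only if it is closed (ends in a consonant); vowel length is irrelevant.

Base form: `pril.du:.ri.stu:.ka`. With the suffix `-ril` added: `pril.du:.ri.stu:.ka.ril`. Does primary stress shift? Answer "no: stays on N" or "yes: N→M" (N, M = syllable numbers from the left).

yes: 3→4

Base `pril.du:.ri.stu:.ka` (5 syllables):
  Weights: 3 ri L, 4 stu: L, 5 ka L.
  The penult (syllable 4, stu:) is light, so stress falls on the antepenult (syllable 3, ri).
  → primary stress on syllable 3.
Suffixed `pril.du:.ri.stu:.ka.ril` (6 syllables):
  Weights: 4 stu: L, 5 ka L, 6 ril H.
  The penult (syllable 5, ka) is light, so stress falls on the antepenult (syllable 4, stu:).
  → primary stress on syllable 4.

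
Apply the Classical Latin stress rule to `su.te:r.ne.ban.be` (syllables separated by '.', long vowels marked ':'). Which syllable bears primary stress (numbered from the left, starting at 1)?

4

Classical Latin: stress the penult if heavy (long vowel or closed), else the antepenult.
Weights: 3 ne L, 4 ban H, 5 be L.
The penult (syllable 4, ban) is heavy, so it takes stress.
Stress on syllable 4: su.te:r.ne.ˈban.be.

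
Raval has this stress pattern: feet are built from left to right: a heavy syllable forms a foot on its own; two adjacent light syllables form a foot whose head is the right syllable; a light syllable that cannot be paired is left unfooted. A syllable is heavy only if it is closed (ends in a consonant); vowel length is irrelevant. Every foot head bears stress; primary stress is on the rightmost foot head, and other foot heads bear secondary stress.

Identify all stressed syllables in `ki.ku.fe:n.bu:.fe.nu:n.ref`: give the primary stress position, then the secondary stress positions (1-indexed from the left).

Weights: 1 ki L, 2 ku L, 3 fe:n H, 4 bu: L, 5 fe L, 6 nu:n H, 7 ref H.
Parse left to right (heavy = foot alone; LL = one foot; stranded L unfooted): (ki.ˈku) (ˈfe:n) (bu:.ˈfe) (ˈnu:n) (ˈref).
Foot heads: 2, 3, 5, 6, 7.
Primary stress on the rightmost head = syllable 7.
Secondary stress on 2, 3, 5, 6: ki.ˌku.ˌfe:n.bu:.ˌfe.ˌnu:n.ˈref.

primary 7, secondary 2, 3, 5, 6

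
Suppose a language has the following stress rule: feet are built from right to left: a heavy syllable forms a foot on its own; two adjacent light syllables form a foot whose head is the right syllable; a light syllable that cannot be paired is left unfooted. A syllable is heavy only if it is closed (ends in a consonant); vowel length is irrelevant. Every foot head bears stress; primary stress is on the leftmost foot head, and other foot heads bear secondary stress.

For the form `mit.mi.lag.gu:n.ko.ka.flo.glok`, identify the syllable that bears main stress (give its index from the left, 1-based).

Weights: 1 mit H, 2 mi L, 3 lag H, 4 gu:n H, 5 ko L, 6 ka L, 7 flo L, 8 glok H.
Parse right to left (heavy = foot alone; LL = one foot; stranded L unfooted): (ˈmit) mi (ˈlag) (ˈgu:n) ko (ka.ˈflo) (ˈglok).
Foot heads: 1, 3, 4, 7, 8.
Primary stress on the leftmost head = syllable 1.
Primary stress: syllable 1 → ˈmit.mi.lag.gu:n.ko.ka.flo.glok.

1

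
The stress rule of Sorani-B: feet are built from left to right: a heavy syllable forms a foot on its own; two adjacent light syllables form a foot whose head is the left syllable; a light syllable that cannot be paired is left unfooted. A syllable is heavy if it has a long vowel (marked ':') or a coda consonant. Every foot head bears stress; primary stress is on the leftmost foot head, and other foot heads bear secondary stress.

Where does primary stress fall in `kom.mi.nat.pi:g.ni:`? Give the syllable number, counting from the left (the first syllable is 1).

1

Weights: 1 kom H, 2 mi L, 3 nat H, 4 pi:g H, 5 ni: H.
Parse left to right (heavy = foot alone; LL = one foot; stranded L unfooted): (ˈkom) mi (ˈnat) (ˈpi:g) (ˈni:).
Foot heads: 1, 3, 4, 5.
Primary stress on the leftmost head = syllable 1.
Primary stress: syllable 1 → ˈkom.mi.nat.pi:g.ni:.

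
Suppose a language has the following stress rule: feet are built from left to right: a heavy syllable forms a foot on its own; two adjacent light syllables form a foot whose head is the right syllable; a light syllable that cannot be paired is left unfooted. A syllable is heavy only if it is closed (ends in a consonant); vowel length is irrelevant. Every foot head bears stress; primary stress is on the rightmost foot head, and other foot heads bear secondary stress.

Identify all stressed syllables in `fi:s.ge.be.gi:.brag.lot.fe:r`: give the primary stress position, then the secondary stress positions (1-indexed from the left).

primary 7, secondary 1, 3, 5, 6

Weights: 1 fi:s H, 2 ge L, 3 be L, 4 gi: L, 5 brag H, 6 lot H, 7 fe:r H.
Parse left to right (heavy = foot alone; LL = one foot; stranded L unfooted): (ˈfi:s) (ge.ˈbe) gi: (ˈbrag) (ˈlot) (ˈfe:r).
Foot heads: 1, 3, 5, 6, 7.
Primary stress on the rightmost head = syllable 7.
Secondary stress on 1, 3, 5, 6: ˌfi:s.ge.ˌbe.gi:.ˌbrag.ˌlot.ˈfe:r.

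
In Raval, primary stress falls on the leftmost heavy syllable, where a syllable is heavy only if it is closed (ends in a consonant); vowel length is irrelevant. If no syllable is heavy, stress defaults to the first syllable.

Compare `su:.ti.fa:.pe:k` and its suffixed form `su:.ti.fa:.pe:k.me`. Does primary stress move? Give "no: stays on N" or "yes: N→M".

no: stays on 4

Base `su:.ti.fa:.pe:k` (4 syllables):
  Weights: 1 su: L, 2 ti L, 3 fa: L, 4 pe:k H.
  Heavy syllables in the domain: 4. The leftmost is syllable 4 (pe:k).
  → primary stress on syllable 4.
Suffixed `su:.ti.fa:.pe:k.me` (5 syllables):
  Weights: 1 su: L, 2 ti L, 3 fa: L, 4 pe:k H, 5 me L.
  Heavy syllables in the domain: 4. The leftmost is syllable 4 (pe:k).
  → primary stress on syllable 4.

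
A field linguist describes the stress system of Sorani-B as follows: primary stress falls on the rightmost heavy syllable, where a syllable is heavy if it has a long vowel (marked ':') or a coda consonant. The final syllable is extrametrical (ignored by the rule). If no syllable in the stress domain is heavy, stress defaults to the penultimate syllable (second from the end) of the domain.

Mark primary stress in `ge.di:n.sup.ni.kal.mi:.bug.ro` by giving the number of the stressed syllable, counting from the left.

The final syllable (8, ro) is extrametrical; the stress domain is syllables 1–7.
Weights: 1 ge L, 2 di:n H, 3 sup H, 4 ni L, 5 kal H, 6 mi: H, 7 bug H.
Heavy syllables in the domain: 2, 3, 5, 6, 7. The rightmost is syllable 7 (bug).
Primary stress: syllable 7 → ge.di:n.sup.ni.kal.mi:.ˈbug.ro.

7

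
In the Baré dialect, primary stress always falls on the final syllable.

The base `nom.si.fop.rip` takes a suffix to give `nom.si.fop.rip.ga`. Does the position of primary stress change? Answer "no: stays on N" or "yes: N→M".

yes: 4→5

Base `nom.si.fop.rip` (4 syllables):
  The word has 4 syllables; the final syllable is syllable 4 (rip).
  → primary stress on syllable 4.
Suffixed `nom.si.fop.rip.ga` (5 syllables):
  The word has 5 syllables; the final syllable is syllable 5 (ga).
  → primary stress on syllable 5.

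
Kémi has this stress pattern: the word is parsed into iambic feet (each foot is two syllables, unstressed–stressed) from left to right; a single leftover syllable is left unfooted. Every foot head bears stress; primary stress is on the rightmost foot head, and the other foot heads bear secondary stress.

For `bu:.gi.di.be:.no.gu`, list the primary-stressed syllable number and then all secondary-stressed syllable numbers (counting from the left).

primary 6, secondary 2, 4

Parse left to right into iambic (σˈσ) feet: (bu:.ˈgi) (di.ˈbe:) (no.ˈgu).
Foot heads (stressed positions): 2, 4, 6.
End Rule Rightmost: primary stress on the rightmost head = syllable 6.
Secondary stress on 2, 4: bu:.ˌgi.di.ˌbe:.no.ˈgu.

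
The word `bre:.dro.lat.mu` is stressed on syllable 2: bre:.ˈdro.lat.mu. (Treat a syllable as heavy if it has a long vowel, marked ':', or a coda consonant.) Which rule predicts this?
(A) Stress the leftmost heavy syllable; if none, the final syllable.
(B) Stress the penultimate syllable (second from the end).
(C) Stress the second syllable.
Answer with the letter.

Rule A → syllable 1 (observed: 2).
Rule B → syllable 3 (observed: 2).
Rule C → syllable 2 ✓.

C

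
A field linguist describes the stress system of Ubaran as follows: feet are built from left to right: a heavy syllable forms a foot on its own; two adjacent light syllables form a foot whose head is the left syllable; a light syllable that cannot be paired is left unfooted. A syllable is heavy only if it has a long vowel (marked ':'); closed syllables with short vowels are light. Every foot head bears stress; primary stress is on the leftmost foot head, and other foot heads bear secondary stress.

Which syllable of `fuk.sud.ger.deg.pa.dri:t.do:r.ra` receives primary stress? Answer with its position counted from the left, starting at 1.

Weights: 1 fuk L, 2 sud L, 3 ger L, 4 deg L, 5 pa L, 6 dri:t H, 7 do:r H, 8 ra L.
Parse left to right (heavy = foot alone; LL = one foot; stranded L unfooted): (ˈfuk.sud) (ˈger.deg) pa (ˈdri:t) (ˈdo:r) ra.
Foot heads: 1, 3, 6, 7.
Primary stress on the leftmost head = syllable 1.
Primary stress: syllable 1 → ˈfuk.sud.ger.deg.pa.dri:t.do:r.ra.

1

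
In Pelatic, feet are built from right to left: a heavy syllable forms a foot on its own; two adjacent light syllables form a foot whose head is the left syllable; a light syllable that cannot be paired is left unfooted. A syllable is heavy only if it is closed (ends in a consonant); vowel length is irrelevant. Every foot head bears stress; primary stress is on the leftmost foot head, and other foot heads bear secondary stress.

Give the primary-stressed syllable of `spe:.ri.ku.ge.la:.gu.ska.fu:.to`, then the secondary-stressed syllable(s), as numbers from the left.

Weights: 1 spe: L, 2 ri L, 3 ku L, 4 ge L, 5 la: L, 6 gu L, 7 ska L, 8 fu: L, 9 to L.
Parse right to left (heavy = foot alone; LL = one foot; stranded L unfooted): spe: (ˈri.ku) (ˈge.la:) (ˈgu.ska) (ˈfu:.to).
Foot heads: 2, 4, 6, 8.
Primary stress on the leftmost head = syllable 2.
Secondary stress on 4, 6, 8: spe:.ˈri.ku.ˌge.la:.ˌgu.ska.ˌfu:.to.

primary 2, secondary 4, 6, 8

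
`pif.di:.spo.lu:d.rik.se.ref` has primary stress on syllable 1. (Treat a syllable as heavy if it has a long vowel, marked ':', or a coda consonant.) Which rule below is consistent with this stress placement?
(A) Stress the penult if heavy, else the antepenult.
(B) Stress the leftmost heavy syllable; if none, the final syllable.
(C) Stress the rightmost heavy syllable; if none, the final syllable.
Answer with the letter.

Rule A → syllable 5 (observed: 1).
Rule B → syllable 1 ✓.
Rule C → syllable 7 (observed: 1).

B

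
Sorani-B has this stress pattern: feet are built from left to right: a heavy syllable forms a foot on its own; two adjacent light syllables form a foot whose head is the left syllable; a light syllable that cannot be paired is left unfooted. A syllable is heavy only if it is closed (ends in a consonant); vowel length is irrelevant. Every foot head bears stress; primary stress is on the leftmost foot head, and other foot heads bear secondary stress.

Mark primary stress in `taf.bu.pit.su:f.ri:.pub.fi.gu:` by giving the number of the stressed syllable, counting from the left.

Weights: 1 taf H, 2 bu L, 3 pit H, 4 su:f H, 5 ri: L, 6 pub H, 7 fi L, 8 gu: L.
Parse left to right (heavy = foot alone; LL = one foot; stranded L unfooted): (ˈtaf) bu (ˈpit) (ˈsu:f) ri: (ˈpub) (ˈfi.gu:).
Foot heads: 1, 3, 4, 6, 7.
Primary stress on the leftmost head = syllable 1.
Primary stress: syllable 1 → ˈtaf.bu.pit.su:f.ri:.pub.fi.gu:.

1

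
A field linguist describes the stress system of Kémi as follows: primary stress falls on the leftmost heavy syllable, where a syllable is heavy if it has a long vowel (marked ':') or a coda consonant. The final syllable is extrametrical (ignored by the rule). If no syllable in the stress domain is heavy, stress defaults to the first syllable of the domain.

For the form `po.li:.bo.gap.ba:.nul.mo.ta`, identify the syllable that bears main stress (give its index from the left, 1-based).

The final syllable (8, ta) is extrametrical; the stress domain is syllables 1–7.
Weights: 1 po L, 2 li: H, 3 bo L, 4 gap H, 5 ba: H, 6 nul H, 7 mo L.
Heavy syllables in the domain: 2, 4, 5, 6. The leftmost is syllable 2 (li:).
Primary stress: syllable 2 → po.ˈli:.bo.gap.ba:.nul.mo.ta.

2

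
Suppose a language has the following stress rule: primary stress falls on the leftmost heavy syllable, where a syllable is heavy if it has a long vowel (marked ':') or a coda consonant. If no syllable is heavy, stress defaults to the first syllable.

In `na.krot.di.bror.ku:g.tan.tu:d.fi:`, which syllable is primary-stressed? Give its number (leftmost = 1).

2

Weights: 1 na L, 2 krot H, 3 di L, 4 bror H, 5 ku:g H, 6 tan H, 7 tu:d H, 8 fi: H.
Heavy syllables in the domain: 2, 4, 5, 6, 7, 8. The leftmost is syllable 2 (krot).
Primary stress: syllable 2 → na.ˈkrot.di.bror.ku:g.tan.tu:d.fi:.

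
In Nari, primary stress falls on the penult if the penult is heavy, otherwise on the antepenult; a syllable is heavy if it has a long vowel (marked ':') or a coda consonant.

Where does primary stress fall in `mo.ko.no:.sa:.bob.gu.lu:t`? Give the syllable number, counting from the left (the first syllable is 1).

Weights: 5 bob H, 6 gu L, 7 lu:t H.
The penult (syllable 6, gu) is light, so stress falls on the antepenult (syllable 5, bob).
Primary stress: syllable 5 → mo.ko.no:.sa:.ˈbob.gu.lu:t.

5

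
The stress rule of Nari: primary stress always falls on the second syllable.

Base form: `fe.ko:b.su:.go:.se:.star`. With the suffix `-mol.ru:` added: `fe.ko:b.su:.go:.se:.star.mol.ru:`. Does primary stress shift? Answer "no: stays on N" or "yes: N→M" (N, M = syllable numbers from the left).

Base `fe.ko:b.su:.go:.se:.star` (6 syllables):
  The word has 6 syllables; the second syllable is syllable 2 (ko:b).
  → primary stress on syllable 2.
Suffixed `fe.ko:b.su:.go:.se:.star.mol.ru:` (8 syllables):
  The word has 8 syllables; the second syllable is syllable 2 (ko:b).
  → primary stress on syllable 2.

no: stays on 2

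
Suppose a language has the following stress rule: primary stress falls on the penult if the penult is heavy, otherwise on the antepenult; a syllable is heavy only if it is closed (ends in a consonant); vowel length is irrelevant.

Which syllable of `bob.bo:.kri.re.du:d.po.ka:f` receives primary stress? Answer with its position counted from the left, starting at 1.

5

Weights: 5 du:d H, 6 po L, 7 ka:f H.
The penult (syllable 6, po) is light, so stress falls on the antepenult (syllable 5, du:d).
Primary stress: syllable 5 → bob.bo:.kri.re.ˈdu:d.po.ka:f.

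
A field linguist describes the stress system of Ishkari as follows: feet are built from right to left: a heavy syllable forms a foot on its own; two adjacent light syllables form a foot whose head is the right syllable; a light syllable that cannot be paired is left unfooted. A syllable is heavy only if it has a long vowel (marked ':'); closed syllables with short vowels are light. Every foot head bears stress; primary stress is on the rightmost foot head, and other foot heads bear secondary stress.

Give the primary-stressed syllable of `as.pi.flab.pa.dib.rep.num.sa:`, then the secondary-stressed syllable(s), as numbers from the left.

primary 8, secondary 3, 5, 7

Weights: 1 as L, 2 pi L, 3 flab L, 4 pa L, 5 dib L, 6 rep L, 7 num L, 8 sa: H.
Parse right to left (heavy = foot alone; LL = one foot; stranded L unfooted): as (pi.ˈflab) (pa.ˈdib) (rep.ˈnum) (ˈsa:).
Foot heads: 3, 5, 7, 8.
Primary stress on the rightmost head = syllable 8.
Secondary stress on 3, 5, 7: as.pi.ˌflab.pa.ˌdib.rep.ˌnum.ˈsa:.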